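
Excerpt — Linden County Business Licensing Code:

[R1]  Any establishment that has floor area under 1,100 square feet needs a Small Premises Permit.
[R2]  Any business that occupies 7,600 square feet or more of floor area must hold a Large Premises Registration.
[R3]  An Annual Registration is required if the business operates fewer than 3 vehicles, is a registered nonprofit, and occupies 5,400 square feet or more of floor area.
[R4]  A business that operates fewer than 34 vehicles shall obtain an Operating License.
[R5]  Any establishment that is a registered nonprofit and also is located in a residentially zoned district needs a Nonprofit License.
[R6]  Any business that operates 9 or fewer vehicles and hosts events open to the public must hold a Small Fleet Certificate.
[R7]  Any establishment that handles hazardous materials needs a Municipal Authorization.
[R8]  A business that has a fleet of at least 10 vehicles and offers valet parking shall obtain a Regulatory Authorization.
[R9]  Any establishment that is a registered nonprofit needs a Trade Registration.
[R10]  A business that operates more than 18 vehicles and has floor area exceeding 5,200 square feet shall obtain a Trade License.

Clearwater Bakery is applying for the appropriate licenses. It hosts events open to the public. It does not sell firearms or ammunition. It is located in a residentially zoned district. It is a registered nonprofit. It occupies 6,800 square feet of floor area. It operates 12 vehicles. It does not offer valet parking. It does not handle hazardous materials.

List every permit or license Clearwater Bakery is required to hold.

Nonprofit License, Operating License, Trade Registration

[R1] floor area 6,800 square feet ≥ 1,100 square feet → Small Premises Permit not required.
[R2] floor area 6,800 square feet < 7,600 square feet → Large Premises Registration not required.
[R3] vehicles 12 ≥ 3; is a registered nonprofit; floor area 6,800 square feet ≥ 5,400 square feet → Annual Registration not required.
[R4] vehicles 12 < 34 → Operating License required.
[R5] is a registered nonprofit; is located in a residentially zoned district → Nonprofit License required.
[R6] vehicles 12 > 9; hosts events open to the public → Small Fleet Certificate not required.
[R7] does not handle hazardous materials → Municipal Authorization not required.
[R8] vehicles 12 ≥ 10; does not offer valet parking → Regulatory Authorization not required.
[R9] is a registered nonprofit → Trade Registration required.
[R10] vehicles 12 ≤ 18; floor area 6,800 square feet > 5,200 square feet → Trade License not required.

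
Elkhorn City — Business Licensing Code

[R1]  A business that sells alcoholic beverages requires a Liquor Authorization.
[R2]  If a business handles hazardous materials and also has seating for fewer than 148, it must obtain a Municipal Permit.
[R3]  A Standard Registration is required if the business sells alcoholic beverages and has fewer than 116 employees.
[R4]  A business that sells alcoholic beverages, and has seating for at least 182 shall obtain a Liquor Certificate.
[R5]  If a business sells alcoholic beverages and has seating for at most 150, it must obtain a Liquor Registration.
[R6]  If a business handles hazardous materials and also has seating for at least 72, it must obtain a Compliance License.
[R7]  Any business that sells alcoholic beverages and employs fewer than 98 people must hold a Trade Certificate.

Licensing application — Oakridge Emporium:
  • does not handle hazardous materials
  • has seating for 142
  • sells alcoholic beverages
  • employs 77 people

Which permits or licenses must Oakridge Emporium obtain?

Liquor Authorization, Liquor Registration, Standard Registration, Trade Certificate

[R1] sells alcoholic beverages → Liquor Authorization required.
[R2] does not handle hazardous materials; seating 142 < 148 → Municipal Permit not required.
[R3] sells alcoholic beverages; employees 77 < 116 → Standard Registration required.
[R4] sells alcoholic beverages; seating 142 < 182 → Liquor Certificate not required.
[R5] sells alcoholic beverages; seating 142 ≤ 150 → Liquor Registration required.
[R6] does not handle hazardous materials; seating 142 ≥ 72 → Compliance License not required.
[R7] sells alcoholic beverages; employees 77 < 98 → Trade Certificate required.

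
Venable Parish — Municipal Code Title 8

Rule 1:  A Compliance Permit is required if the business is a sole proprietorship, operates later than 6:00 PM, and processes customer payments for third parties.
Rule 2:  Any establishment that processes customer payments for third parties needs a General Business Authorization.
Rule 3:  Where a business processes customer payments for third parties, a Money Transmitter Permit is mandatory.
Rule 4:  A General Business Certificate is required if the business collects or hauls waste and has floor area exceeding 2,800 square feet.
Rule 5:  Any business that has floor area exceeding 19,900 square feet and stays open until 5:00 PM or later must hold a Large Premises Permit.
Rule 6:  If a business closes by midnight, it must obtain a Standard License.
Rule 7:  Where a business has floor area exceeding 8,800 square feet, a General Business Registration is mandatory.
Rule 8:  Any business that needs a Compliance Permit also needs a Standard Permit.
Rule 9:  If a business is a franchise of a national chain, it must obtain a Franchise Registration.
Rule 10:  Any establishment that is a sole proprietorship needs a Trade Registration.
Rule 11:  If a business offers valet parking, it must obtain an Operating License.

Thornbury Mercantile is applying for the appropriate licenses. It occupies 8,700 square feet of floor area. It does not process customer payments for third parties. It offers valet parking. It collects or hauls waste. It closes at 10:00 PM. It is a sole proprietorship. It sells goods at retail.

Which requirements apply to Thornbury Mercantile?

General Business Certificate, Operating License, Standard License, Trade Registration

Rule 1: is a sole proprietorship; closes 10:00 PM, after 6:00 PM; does not process customer payments for third parties → Compliance Permit not required.
Rule 2: does not process customer payments for third parties → General Business Authorization not required.
Rule 3: does not process customer payments for third parties → Money Transmitter Permit not required.
Rule 4: collects or hauls waste; floor area 8,700 square feet > 2,800 square feet → General Business Certificate required.
Rule 5: floor area 8,700 square feet ≤ 19,900 square feet; closes 10:00 PM, after 5:00 PM → Large Premises Permit not required.
Rule 6: closes 10:00 PM, at/before midnight → Standard License required.
Rule 7: floor area 8,700 square feet ≤ 8,800 square feet → General Business Registration not required.
Rule 8: Compliance Permit is not required → no effect.
Rule 9: is a sole proprietorship (not: is a franchise of a national chain) → Franchise Registration not required.
Rule 10: is a sole proprietorship → Trade Registration required.
Rule 11: offers valet parking → Operating License required.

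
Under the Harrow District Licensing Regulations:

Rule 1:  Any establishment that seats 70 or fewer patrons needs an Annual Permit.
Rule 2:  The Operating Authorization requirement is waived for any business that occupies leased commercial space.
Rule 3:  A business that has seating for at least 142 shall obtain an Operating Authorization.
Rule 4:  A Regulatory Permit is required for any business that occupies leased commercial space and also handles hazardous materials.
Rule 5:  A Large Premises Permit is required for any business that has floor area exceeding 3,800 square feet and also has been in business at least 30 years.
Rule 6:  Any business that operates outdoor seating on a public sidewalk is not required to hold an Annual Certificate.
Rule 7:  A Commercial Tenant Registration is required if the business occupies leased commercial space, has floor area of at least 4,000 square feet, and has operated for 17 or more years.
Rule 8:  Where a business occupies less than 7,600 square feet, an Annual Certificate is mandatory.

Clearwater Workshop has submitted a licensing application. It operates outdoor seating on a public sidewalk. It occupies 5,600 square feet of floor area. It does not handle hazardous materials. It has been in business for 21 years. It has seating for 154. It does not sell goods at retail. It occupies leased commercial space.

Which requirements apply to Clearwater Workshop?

Commercial Tenant Registration

Rule 1: seating 154 > 70 → Annual Permit not required.
Rule 2: occupies leased commercial space → exempt from Operating Authorization.
Rule 3: seating 154 ≥ 142 → Operating Authorization required.
Rule 4: occupies leased commercial space; does not handle hazardous materials → Regulatory Permit not required.
Rule 5: floor area 5,600 square feet > 3,800 square feet; years in business 21 < 30 → Large Premises Permit not required.
Rule 6: operates outdoor seating on a public sidewalk → exempt from Annual Certificate.
Rule 7: occupies leased commercial space; floor area 5,600 square feet ≥ 4,000 square feet; years in business 21 ≥ 17 → Commercial Tenant Registration required.
Rule 8: floor area 5,600 square feet < 7,600 square feet → Annual Certificate required.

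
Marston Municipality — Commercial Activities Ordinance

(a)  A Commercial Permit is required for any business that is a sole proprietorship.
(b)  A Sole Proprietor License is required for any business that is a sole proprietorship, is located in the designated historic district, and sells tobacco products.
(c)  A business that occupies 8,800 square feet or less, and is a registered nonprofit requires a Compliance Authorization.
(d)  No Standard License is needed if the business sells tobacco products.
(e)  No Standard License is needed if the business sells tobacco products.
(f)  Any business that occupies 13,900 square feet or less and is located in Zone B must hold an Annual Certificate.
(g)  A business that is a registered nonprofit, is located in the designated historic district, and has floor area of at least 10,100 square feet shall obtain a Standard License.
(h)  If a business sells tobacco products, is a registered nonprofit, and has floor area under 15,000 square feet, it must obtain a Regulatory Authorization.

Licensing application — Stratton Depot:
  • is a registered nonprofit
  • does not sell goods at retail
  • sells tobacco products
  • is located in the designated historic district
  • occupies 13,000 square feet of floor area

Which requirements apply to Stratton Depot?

(a) is a registered nonprofit (not: is a sole proprietorship) → Commercial Permit not required.
(b) is a registered nonprofit (not: is a sole proprietorship); is located in the designated historic district; sells tobacco products → Sole Proprietor License not required.
(c) floor area 13,000 square feet > 8,800 square feet; is a registered nonprofit → Compliance Authorization not required.
(d) sells tobacco products → exempt from Standard License.
(e) sells tobacco products → exempt from Standard License.
(f) floor area 13,000 square feet ≤ 13,900 square feet; is located in the designated historic district (not: is located in Zone B) → Annual Certificate not required.
(g) is a registered nonprofit; is located in the designated historic district; floor area 13,000 square feet ≥ 10,100 square feet → Standard License required.
(h) sells tobacco products; is a registered nonprofit; floor area 13,000 square feet < 15,000 square feet → Regulatory Authorization required.

Regulatory Authorization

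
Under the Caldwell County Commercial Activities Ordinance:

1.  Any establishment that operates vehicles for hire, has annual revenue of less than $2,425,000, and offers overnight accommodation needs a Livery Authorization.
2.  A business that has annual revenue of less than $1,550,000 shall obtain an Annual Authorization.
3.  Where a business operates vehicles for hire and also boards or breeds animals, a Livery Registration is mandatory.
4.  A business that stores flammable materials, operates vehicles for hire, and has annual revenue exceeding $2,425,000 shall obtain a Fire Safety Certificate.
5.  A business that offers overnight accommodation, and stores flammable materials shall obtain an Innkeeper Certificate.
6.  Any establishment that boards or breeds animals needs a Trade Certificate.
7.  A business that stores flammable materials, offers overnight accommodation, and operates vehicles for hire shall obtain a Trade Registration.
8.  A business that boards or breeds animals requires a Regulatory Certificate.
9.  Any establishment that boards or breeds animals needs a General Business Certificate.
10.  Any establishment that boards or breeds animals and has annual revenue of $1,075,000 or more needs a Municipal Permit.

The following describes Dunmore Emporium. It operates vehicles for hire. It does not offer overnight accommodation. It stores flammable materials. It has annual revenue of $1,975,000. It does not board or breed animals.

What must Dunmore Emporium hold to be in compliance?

1. operates vehicles for hire; revenue $1,975,000 < $2,425,000; does not offer overnight accommodation → Livery Authorization not required.
2. revenue $1,975,000 ≥ $1,550,000 → Annual Authorization not required.
3. operates vehicles for hire; does not board or breed animals → Livery Registration not required.
4. stores flammable materials; operates vehicles for hire; revenue $1,975,000 ≤ $2,425,000 → Fire Safety Certificate not required.
5. does not offer overnight accommodation; stores flammable materials → Innkeeper Certificate not required.
6. does not board or breed animals → Trade Certificate not required.
7. stores flammable materials; does not offer overnight accommodation; operates vehicles for hire → Trade Registration not required.
8. does not board or breed animals → Regulatory Certificate not required.
9. does not board or breed animals → General Business Certificate not required.
10. does not board or breed animals; revenue $1,975,000 ≥ $1,075,000 → Municipal Permit not required.

None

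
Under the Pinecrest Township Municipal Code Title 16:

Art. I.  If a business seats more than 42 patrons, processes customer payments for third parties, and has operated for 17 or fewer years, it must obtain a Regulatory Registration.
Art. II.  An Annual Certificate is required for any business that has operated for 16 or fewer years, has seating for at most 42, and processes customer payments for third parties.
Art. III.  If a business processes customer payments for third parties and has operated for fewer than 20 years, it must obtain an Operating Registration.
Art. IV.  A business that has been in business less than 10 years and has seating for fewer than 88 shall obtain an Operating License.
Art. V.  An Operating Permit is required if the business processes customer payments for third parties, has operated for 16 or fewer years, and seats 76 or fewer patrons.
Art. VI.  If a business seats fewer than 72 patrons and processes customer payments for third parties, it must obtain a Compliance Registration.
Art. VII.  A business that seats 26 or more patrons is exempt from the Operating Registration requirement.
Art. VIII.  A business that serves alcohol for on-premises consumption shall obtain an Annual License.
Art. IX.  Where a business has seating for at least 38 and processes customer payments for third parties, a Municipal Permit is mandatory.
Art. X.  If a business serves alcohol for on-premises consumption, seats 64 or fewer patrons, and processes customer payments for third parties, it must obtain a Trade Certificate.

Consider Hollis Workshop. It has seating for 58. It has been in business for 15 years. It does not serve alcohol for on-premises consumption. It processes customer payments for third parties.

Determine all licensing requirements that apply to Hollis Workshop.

Compliance Registration, Municipal Permit, Operating Permit, Regulatory Registration

Art. I. seating 58 > 42; processes customer payments for third parties; years in business 15 ≤ 17 → Regulatory Registration required.
Art. II. years in business 15 ≤ 16; seating 58 > 42; processes customer payments for third parties → Annual Certificate not required.
Art. III. processes customer payments for third parties; years in business 15 < 20 → Operating Registration required.
Art. IV. years in business 15 ≥ 10; seating 58 < 88 → Operating License not required.
Art. V. processes customer payments for third parties; years in business 15 ≤ 16; seating 58 ≤ 76 → Operating Permit required.
Art. VI. seating 58 < 72; processes customer payments for third parties → Compliance Registration required.
Art. VII. seating 58 ≥ 26 → exempt from Operating Registration.
Art. VIII. does not serve alcohol for on-premises consumption → Annual License not required.
Art. IX. seating 58 ≥ 38; processes customer payments for third parties → Municipal Permit required.
Art. X. does not serve alcohol for on-premises consumption; seating 58 ≤ 64; processes customer payments for third parties → Trade Certificate not required.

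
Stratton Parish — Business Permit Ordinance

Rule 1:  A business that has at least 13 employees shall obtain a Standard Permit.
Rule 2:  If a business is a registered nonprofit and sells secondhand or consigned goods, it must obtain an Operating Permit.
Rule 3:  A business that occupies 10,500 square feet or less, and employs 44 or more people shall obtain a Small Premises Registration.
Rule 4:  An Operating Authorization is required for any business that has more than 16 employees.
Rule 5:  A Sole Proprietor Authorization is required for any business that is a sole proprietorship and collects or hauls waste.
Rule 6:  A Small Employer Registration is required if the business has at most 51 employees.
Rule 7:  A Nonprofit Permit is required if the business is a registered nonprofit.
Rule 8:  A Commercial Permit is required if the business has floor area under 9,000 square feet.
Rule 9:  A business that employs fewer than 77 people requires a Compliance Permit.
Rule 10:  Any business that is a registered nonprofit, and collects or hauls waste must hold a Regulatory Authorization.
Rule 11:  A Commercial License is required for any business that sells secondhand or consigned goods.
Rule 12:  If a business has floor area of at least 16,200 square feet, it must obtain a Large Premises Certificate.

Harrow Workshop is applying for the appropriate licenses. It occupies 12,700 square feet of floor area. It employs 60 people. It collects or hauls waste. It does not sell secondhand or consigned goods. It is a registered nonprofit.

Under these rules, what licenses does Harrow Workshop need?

Compliance Permit, Nonprofit Permit, Operating Authorization, Regulatory Authorization, Standard Permit

Rule 1: employees 60 ≥ 13 → Standard Permit required.
Rule 2: is a registered nonprofit; does not sell secondhand or consigned goods → Operating Permit not required.
Rule 3: floor area 12,700 square feet > 10,500 square feet; employees 60 ≥ 44 → Small Premises Registration not required.
Rule 4: employees 60 > 16 → Operating Authorization required.
Rule 5: is a registered nonprofit (not: is a sole proprietorship); collects or hauls waste → Sole Proprietor Authorization not required.
Rule 6: employees 60 > 51 → Small Employer Registration not required.
Rule 7: is a registered nonprofit → Nonprofit Permit required.
Rule 8: floor area 12,700 square feet ≥ 9,000 square feet → Commercial Permit not required.
Rule 9: employees 60 < 77 → Compliance Permit required.
Rule 10: is a registered nonprofit; collects or hauls waste → Regulatory Authorization required.
Rule 11: does not sell secondhand or consigned goods → Commercial License not required.
Rule 12: floor area 12,700 square feet < 16,200 square feet → Large Premises Certificate not required.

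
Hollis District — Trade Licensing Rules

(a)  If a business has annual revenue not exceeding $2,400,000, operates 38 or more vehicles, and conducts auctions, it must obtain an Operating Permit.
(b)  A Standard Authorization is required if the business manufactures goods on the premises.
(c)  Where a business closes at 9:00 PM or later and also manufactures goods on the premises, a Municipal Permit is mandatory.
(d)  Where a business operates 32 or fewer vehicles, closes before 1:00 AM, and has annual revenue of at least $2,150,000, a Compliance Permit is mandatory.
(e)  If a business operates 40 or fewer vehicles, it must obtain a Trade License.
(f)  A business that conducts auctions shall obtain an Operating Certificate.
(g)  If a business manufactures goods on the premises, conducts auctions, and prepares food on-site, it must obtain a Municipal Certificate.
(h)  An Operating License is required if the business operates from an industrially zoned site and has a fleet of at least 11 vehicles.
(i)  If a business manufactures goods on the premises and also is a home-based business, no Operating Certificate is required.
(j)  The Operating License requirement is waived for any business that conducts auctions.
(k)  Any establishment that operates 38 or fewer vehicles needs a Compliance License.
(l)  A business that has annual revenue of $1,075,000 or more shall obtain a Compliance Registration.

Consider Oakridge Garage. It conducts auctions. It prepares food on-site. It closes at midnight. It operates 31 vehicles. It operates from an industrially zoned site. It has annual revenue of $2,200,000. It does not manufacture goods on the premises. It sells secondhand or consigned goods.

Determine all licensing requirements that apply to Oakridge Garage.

Compliance License, Compliance Permit, Compliance Registration, Operating Certificate, Trade License

(a) revenue $2,200,000 ≤ $2,400,000; vehicles 31 < 38; conducts auctions → Operating Permit not required.
(b) does not manufacture goods on the premises → Standard Authorization not required.
(c) closes midnight, after 9:00 PM; does not manufacture goods on the premises → Municipal Permit not required.
(d) vehicles 31 ≤ 32; closes midnight, at/before 1:00 AM; revenue $2,200,000 ≥ $2,150,000 → Compliance Permit required.
(e) vehicles 31 ≤ 40 → Trade License required.
(f) conducts auctions → Operating Certificate required.
(g) does not manufacture goods on the premises; conducts auctions; prepares food on-site → Municipal Certificate not required.
(h) operates from an industrially zoned site; vehicles 31 ≥ 11 → Operating License required.
(i) does not manufacture goods on the premises; operates from an industrially zoned site (not: is a home-based business) → Operating Certificate exemption does not apply.
(j) conducts auctions → exempt from Operating License.
(k) vehicles 31 ≤ 38 → Compliance License required.
(l) revenue $2,200,000 ≥ $1,075,000 → Compliance Registration required.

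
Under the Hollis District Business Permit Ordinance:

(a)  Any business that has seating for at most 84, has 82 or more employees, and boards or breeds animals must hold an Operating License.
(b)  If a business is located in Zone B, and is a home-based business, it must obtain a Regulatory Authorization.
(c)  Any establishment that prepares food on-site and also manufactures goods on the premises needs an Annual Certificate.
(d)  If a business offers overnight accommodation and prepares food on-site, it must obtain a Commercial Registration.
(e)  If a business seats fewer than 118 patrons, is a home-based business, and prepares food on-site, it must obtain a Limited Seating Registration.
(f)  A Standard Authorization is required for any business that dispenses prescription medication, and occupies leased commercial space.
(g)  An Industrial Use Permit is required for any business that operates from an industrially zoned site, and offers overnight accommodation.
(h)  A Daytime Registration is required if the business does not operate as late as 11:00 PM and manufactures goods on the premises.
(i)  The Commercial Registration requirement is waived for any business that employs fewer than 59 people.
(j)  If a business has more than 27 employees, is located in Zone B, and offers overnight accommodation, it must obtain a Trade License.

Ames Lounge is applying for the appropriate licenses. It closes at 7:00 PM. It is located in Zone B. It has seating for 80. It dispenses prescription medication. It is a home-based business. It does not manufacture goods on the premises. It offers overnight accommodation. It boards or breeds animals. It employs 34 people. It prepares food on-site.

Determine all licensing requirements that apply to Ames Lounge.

Limited Seating Registration, Regulatory Authorization, Trade License

(a) seating 80 ≤ 84; employees 34 < 82; boards or breeds animals → Operating License not required.
(b) is located in Zone B; is a home-based business → Regulatory Authorization required.
(c) prepares food on-site; does not manufacture goods on the premises → Annual Certificate not required.
(d) offers overnight accommodation; prepares food on-site → Commercial Registration required.
(e) seating 80 < 118; is a home-based business; prepares food on-site → Limited Seating Registration required.
(f) dispenses prescription medication; is a home-based business (not: occupies leased commercial space) → Standard Authorization not required.
(g) is a home-based business (not: operates from an industrially zoned site); offers overnight accommodation → Industrial Use Permit not required.
(h) closes 7:00 PM, at/before 11:00 PM; does not manufacture goods on the premises → Daytime Registration not required.
(i) employees 34 < 59 → exempt from Commercial Registration.
(j) employees 34 > 27; is located in Zone B; offers overnight accommodation → Trade License required.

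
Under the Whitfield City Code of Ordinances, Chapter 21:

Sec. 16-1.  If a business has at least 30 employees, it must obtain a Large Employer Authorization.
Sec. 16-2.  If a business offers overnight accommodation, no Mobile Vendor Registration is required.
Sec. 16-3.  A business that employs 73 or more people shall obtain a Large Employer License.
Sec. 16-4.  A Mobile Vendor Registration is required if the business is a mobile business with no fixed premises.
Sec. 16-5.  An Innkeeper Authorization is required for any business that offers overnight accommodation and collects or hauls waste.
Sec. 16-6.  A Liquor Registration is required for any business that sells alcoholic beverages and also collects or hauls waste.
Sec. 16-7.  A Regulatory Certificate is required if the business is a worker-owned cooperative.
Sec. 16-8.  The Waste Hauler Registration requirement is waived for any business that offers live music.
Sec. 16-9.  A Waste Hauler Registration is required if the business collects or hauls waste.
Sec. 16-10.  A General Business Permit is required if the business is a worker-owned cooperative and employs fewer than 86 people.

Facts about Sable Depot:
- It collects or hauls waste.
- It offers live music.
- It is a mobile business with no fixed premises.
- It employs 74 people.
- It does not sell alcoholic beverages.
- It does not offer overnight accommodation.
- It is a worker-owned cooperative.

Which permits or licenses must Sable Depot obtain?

General Business Permit, Large Employer Authorization, Large Employer License, Mobile Vendor Registration, Regulatory Certificate

Sec. 16-1. employees 74 ≥ 30 → Large Employer Authorization required.
Sec. 16-2. does not offer overnight accommodation → Mobile Vendor Registration exemption does not apply.
Sec. 16-3. employees 74 ≥ 73 → Large Employer License required.
Sec. 16-4. is a mobile business with no fixed premises → Mobile Vendor Registration required.
Sec. 16-5. does not offer overnight accommodation; collects or hauls waste → Innkeeper Authorization not required.
Sec. 16-6. does not sell alcoholic beverages; collects or hauls waste → Liquor Registration not required.
Sec. 16-7. is a worker-owned cooperative → Regulatory Certificate required.
Sec. 16-8. offers live music → exempt from Waste Hauler Registration.
Sec. 16-9. collects or hauls waste → Waste Hauler Registration required.
Sec. 16-10. is a worker-owned cooperative; employees 74 < 86 → General Business Permit required.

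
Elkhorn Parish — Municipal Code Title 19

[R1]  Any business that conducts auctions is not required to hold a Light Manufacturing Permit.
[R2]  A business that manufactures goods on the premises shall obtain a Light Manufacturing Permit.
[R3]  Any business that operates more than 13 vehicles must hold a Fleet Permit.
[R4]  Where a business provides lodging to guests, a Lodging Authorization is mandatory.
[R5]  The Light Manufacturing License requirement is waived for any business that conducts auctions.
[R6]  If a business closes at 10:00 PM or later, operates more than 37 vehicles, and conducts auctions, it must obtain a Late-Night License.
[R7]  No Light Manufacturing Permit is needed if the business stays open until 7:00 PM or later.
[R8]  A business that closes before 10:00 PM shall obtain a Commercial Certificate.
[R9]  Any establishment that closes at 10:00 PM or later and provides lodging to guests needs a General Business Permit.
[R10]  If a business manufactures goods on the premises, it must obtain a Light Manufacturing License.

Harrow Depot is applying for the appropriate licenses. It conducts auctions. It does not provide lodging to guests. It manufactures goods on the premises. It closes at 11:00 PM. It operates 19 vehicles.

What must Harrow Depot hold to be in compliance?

Fleet Permit

[R1] conducts auctions → exempt from Light Manufacturing Permit.
[R2] manufactures goods on the premises → Light Manufacturing Permit required.
[R3] vehicles 19 > 13 → Fleet Permit required.
[R4] does not provide lodging to guests → Lodging Authorization not required.
[R5] conducts auctions → exempt from Light Manufacturing License.
[R6] closes 11:00 PM, after 10:00 PM; vehicles 19 ≤ 37; conducts auctions → Late-Night License not required.
[R7] closes 11:00 PM, after 7:00 PM → exempt from Light Manufacturing Permit.
[R8] closes 11:00 PM, after 10:00 PM → Commercial Certificate not required.
[R9] closes 11:00 PM, after 10:00 PM; does not provide lodging to guests → General Business Permit not required.
[R10] manufactures goods on the premises → Light Manufacturing License required.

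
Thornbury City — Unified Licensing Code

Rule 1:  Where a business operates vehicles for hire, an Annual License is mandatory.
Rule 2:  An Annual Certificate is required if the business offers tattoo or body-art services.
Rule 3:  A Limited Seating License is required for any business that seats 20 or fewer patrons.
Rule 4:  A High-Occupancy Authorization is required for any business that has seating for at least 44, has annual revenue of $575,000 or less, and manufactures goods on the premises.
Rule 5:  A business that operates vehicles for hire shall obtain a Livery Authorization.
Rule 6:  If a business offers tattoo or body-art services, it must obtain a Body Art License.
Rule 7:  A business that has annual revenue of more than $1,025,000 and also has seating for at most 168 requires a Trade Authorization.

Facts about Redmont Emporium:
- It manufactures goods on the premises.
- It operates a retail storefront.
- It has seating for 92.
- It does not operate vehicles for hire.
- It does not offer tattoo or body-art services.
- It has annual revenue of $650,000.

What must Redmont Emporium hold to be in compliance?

None

Rule 1: does not operate vehicles for hire → Annual License not required.
Rule 2: does not offer tattoo or body-art services → Annual Certificate not required.
Rule 3: seating 92 > 20 → Limited Seating License not required.
Rule 4: seating 92 ≥ 44; revenue $650,000 > $575,000; manufactures goods on the premises → High-Occupancy Authorization not required.
Rule 5: does not operate vehicles for hire → Livery Authorization not required.
Rule 6: does not offer tattoo or body-art services → Body Art License not required.
Rule 7: revenue $650,000 ≤ $1,025,000; seating 92 ≤ 168 → Trade Authorization not required.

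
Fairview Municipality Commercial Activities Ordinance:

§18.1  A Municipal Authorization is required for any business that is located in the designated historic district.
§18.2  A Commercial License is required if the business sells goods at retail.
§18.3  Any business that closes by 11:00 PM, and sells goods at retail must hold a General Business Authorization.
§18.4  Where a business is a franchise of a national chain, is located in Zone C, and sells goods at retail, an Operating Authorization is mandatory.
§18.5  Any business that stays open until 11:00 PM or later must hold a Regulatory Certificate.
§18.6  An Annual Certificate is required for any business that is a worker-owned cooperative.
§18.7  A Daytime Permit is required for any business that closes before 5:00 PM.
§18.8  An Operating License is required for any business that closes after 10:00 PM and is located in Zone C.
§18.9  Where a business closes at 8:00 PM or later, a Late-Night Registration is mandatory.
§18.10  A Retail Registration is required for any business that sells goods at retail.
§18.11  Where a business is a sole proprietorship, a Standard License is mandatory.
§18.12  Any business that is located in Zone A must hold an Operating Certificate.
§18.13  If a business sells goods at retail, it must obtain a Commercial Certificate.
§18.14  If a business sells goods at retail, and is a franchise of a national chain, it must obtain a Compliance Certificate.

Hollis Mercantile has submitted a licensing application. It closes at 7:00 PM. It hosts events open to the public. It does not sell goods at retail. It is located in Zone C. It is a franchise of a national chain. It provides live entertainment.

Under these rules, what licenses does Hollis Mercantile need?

§18.1 is located in Zone C (not: is located in the designated historic district) → Municipal Authorization not required.
§18.2 does not sell goods at retail → Commercial License not required.
§18.3 closes 7:00 PM, at/before 11:00 PM; does not sell goods at retail → General Business Authorization not required.
§18.4 is a franchise of a national chain; is located in Zone C; does not sell goods at retail → Operating Authorization not required.
§18.5 closes 7:00 PM, at/before 11:00 PM → Regulatory Certificate not required.
§18.6 is a franchise of a national chain (not: is a worker-owned cooperative) → Annual Certificate not required.
§18.7 closes 7:00 PM, after 5:00 PM → Daytime Permit not required.
§18.8 closes 7:00 PM, at/before 10:00 PM; is located in Zone C → Operating License not required.
§18.9 closes 7:00 PM, at/before 8:00 PM → Late-Night Registration not required.
§18.10 does not sell goods at retail → Retail Registration not required.
§18.11 is a franchise of a national chain (not: is a sole proprietorship) → Standard License not required.
§18.12 is located in Zone C (not: is located in Zone A) → Operating Certificate not required.
§18.13 does not sell goods at retail → Commercial Certificate not required.
§18.14 does not sell goods at retail; is a franchise of a national chain → Compliance Certificate not required.

None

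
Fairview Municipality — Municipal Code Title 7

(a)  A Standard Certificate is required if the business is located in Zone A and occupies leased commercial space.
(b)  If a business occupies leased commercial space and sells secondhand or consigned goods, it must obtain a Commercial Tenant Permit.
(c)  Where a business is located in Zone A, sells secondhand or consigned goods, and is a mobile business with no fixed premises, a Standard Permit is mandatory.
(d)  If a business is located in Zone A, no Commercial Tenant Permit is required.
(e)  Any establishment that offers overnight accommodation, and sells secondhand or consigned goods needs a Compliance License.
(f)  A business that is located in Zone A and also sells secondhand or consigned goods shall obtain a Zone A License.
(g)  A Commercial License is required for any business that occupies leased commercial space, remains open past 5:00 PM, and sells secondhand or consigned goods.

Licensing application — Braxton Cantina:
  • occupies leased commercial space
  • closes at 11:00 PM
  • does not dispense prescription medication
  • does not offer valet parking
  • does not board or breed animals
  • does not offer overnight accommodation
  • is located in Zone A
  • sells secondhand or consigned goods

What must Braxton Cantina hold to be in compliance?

(a) is located in Zone A; occupies leased commercial space → Standard Certificate required.
(b) occupies leased commercial space; sells secondhand or consigned goods → Commercial Tenant Permit required.
(c) is located in Zone A; sells secondhand or consigned goods; occupies leased commercial space (not: is a mobile business with no fixed premises) → Standard Permit not required.
(d) is located in Zone A → exempt from Commercial Tenant Permit.
(e) does not offer overnight accommodation; sells secondhand or consigned goods → Compliance License not required.
(f) is located in Zone A; sells secondhand or consigned goods → Zone A License required.
(g) occupies leased commercial space; closes 11:00 PM, after 5:00 PM; sells secondhand or consigned goods → Commercial License required.

Commercial License, Standard Certificate, Zone A License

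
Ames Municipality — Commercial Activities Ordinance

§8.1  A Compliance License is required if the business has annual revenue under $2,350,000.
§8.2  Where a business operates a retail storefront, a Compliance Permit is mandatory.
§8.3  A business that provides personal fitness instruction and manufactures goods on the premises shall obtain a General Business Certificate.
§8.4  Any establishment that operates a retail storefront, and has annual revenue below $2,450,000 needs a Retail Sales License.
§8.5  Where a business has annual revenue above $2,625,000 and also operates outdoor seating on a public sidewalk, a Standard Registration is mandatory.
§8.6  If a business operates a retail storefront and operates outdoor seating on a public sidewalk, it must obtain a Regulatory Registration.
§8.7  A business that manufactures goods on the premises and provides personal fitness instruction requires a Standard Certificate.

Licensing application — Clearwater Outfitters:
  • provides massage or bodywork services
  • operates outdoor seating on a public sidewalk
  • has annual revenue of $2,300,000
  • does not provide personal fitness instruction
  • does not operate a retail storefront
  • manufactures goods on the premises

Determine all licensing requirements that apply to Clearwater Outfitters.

§8.1 revenue $2,300,000 < $2,350,000 → Compliance License required.
§8.2 does not operate a retail storefront → Compliance Permit not required.
§8.3 does not provide personal fitness instruction; manufactures goods on the premises → General Business Certificate not required.
§8.4 does not operate a retail storefront; revenue $2,300,000 < $2,450,000 → Retail Sales License not required.
§8.5 revenue $2,300,000 ≤ $2,625,000; operates outdoor seating on a public sidewalk → Standard Registration not required.
§8.6 does not operate a retail storefront; operates outdoor seating on a public sidewalk → Regulatory Registration not required.
§8.7 manufactures goods on the premises; does not provide personal fitness instruction → Standard Certificate not required.

Compliance License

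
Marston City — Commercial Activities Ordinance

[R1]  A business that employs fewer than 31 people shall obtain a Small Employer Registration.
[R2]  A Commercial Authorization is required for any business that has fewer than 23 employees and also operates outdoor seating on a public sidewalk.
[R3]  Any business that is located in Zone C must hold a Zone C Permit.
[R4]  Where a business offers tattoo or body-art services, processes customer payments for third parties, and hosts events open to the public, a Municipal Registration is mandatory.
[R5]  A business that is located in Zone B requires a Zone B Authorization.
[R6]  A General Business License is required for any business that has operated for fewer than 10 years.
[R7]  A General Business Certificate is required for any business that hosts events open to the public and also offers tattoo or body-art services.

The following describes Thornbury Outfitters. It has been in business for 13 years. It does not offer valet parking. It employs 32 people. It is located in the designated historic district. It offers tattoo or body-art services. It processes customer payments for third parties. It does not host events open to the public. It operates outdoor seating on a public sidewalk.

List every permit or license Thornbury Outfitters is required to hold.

None

[R1] employees 32 ≥ 31 → Small Employer Registration not required.
[R2] employees 32 ≥ 23; operates outdoor seating on a public sidewalk → Commercial Authorization not required.
[R3] is located in the designated historic district (not: is located in Zone C) → Zone C Permit not required.
[R4] offers tattoo or body-art services; processes customer payments for third parties; does not host events open to the public → Municipal Registration not required.
[R5] is located in the designated historic district (not: is located in Zone B) → Zone B Authorization not required.
[R6] years in business 13 ≥ 10 → General Business License not required.
[R7] does not host events open to the public; offers tattoo or body-art services → General Business Certificate not required.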